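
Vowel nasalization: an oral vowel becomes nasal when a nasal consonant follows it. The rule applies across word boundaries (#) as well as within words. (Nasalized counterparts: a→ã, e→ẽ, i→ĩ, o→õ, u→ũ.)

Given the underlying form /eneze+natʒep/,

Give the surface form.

[ẽnezẽ+natʒep]

/e/ before nasal /n/ → [ẽ]
/e/ before nasal /n/ → [ẽ]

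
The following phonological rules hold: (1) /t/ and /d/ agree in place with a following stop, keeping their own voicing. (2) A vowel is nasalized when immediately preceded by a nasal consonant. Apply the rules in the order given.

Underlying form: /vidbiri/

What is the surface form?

[vibbiri]

Rule 1: /d/ before /b/ (labial) → [b]
After rule 1: vibbiri
Rule 2: no segment meets the rule's conditions; no change.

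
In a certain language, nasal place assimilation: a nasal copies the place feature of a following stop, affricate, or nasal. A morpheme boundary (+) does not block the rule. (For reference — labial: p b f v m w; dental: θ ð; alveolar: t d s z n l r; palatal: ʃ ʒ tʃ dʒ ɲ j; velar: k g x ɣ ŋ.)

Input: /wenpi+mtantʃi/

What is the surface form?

/n/ before /p/ (labial) → [m]
/m/ before /t/ (alveolar) → [n]
/n/ before /tʃ/ (palatal) → [ɲ]

[wempi+ntaɲtʃi]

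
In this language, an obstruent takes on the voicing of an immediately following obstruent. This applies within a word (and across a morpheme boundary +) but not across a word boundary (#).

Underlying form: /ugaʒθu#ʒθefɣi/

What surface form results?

[ugaʃθu#ʃθevɣi]

/ʒ/ before /θ/ (voiceless) → [ʃ]
/ʒ/ before /θ/ (voiceless) → [ʃ]
/f/ before /ɣ/ (voiced) → [v]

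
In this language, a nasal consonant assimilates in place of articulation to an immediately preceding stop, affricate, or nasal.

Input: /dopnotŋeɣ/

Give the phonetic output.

/n/ after /p/ (labial) → [m]
/ŋ/ after /t/ (alveolar) → [n]

[dopmotneɣ]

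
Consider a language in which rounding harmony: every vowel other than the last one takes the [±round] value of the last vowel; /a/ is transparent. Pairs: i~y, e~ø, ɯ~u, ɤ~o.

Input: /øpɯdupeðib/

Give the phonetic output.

[epɯdɯpeðib]

/ø/ harmonizes with /i/ ([-round]) → [e]
/u/ harmonizes with /i/ ([-round]) → [ɯ]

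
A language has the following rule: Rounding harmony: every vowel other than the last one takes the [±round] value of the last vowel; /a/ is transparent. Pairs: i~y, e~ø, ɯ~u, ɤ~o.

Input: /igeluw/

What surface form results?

/i/ harmonizes with /u/ ([+round]) → [y]
/e/ harmonizes with /u/ ([+round]) → [ø]

[ygøluw]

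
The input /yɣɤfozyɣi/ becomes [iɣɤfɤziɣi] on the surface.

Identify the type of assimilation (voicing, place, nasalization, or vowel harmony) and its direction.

/y/→[i] /o/→[ɤ] /y/→[i].
Vowels agree with the last vowel, so the harmony is regressive.

vowel harmony, regressive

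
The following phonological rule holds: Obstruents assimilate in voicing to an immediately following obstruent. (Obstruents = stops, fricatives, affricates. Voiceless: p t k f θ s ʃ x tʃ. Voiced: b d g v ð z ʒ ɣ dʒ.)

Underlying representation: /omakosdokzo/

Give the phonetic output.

[omakozdogzo]

/s/ before /d/ (voiced) → [z]
/k/ before /z/ (voiced) → [g]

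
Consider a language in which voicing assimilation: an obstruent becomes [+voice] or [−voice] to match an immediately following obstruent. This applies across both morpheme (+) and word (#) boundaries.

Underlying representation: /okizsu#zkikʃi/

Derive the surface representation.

/z/ before /s/ (voiceless) → [s]
/z/ before /k/ (voiceless) → [s]

[okissu#skikʃi]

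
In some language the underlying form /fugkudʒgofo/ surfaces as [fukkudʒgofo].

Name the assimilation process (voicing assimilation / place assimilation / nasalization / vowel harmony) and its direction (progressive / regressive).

voicing assimilation, regressive

/g/→[k].
Each target copies a feature from the following segment, so the direction is regressive.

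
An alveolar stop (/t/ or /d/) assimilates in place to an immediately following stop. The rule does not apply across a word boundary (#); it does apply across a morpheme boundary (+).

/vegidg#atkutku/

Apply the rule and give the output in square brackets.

/d/ before /g/ (velar) → [g]
/t/ before /k/ (velar) → [k]
/t/ before /k/ (velar) → [k]

[vegigg#akkukku]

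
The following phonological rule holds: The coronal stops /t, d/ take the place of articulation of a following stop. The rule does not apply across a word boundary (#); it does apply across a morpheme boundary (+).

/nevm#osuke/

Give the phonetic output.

no segment meets the rule's conditions; no change.

[nevm#osuke]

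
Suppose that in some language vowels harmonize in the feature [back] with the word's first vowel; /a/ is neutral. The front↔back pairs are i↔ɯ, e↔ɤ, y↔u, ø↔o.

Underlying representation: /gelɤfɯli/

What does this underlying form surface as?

/ɤ/ harmonizes with /e/ ([-back]) → [e]
/ɯ/ harmonizes with /e/ ([-back]) → [i]

[gelefili]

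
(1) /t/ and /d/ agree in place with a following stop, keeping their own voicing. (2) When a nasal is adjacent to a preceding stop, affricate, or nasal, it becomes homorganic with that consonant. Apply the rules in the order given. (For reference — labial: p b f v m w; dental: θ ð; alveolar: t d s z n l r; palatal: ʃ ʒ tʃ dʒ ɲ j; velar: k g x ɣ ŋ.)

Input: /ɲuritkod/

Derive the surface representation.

Rule 1: /t/ before /k/ (velar) → [k]
After rule 1: ɲurikkod
Rule 2: no segment meets the rule's conditions; no change.

[ɲurikkod]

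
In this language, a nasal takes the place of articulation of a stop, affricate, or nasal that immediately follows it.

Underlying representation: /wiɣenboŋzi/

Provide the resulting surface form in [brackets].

[wiɣemboŋzi]

/n/ before /b/ (labial) → [m]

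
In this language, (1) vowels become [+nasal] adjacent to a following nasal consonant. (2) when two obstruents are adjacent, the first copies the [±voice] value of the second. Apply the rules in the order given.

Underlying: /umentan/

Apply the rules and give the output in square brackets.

Rule 1: /u/ before nasal /m/ → [ũ]
Rule 1: /e/ before nasal /n/ → [ẽ]
Rule 1: /a/ before nasal /n/ → [ã]
After rule 1: ũmẽntãn
Rule 2: no segment meets the rule's conditions; no change.

[ũmẽntãn]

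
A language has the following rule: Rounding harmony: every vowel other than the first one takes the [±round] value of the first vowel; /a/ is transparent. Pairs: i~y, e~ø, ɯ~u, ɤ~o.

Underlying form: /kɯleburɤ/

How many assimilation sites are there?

1

/u/ harmonizes with /ɯ/ ([-round]) → [ɯ]
1 segment changes.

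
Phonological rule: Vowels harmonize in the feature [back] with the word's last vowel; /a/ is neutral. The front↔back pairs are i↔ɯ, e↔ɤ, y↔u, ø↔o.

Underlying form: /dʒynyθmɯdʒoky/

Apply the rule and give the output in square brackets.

[dʒynyθmidʒøky]

/ɯ/ harmonizes with /y/ ([-back]) → [i]
/o/ harmonizes with /y/ ([-back]) → [ø]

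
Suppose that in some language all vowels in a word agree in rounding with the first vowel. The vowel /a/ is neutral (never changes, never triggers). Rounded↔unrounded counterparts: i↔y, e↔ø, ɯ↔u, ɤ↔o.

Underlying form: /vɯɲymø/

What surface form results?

/y/ harmonizes with /ɯ/ ([-round]) → [i]
/ø/ harmonizes with /ɯ/ ([-round]) → [e]

[vɯɲime]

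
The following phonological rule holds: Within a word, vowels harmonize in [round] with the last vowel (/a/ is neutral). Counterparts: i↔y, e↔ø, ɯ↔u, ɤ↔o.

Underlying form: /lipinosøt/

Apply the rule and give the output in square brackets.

/i/ harmonizes with /ø/ ([+round]) → [y]
/i/ harmonizes with /ø/ ([+round]) → [y]

[lypynosøt]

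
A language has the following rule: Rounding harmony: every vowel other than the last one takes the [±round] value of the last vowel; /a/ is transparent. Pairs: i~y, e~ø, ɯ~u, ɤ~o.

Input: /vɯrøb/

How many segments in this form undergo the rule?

/ɯ/ harmonizes with /ø/ ([+round]) → [u]
1 segment changes.

1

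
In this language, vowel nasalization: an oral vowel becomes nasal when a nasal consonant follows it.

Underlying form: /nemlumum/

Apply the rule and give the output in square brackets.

[nẽmlũmũm]

/e/ before nasal /m/ → [ẽ]
/u/ before nasal /m/ → [ũ]
/u/ before nasal /m/ → [ũ]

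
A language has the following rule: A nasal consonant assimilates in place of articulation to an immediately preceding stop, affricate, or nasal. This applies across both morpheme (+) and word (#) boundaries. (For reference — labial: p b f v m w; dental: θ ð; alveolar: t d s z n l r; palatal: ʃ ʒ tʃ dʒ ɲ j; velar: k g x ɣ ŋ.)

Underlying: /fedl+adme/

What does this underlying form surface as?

[fedl+adne]

/m/ after /d/ (alveolar) → [n]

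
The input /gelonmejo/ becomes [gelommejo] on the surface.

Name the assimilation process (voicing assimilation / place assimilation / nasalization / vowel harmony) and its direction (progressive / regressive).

place assimilation, regressive

/n/→[m].
Each target copies a feature from the following segment, so the direction is regressive.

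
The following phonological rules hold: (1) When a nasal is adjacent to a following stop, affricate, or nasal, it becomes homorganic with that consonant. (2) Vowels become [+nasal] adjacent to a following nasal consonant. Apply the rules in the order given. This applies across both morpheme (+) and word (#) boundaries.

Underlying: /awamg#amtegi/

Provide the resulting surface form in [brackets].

Rule 1: /m/ before /g/ (velar) → [ŋ]
Rule 1: /m/ before /t/ (alveolar) → [n]
After rule 1: awaŋg#antegi
Rule 2: /a/ before nasal /ŋ/ → [ã]
Rule 2: /a/ before nasal /n/ → [ã]

[awãŋg#ãntegi]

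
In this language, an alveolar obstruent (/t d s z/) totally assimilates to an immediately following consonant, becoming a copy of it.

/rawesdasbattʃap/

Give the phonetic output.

[raweddabbatʃtʃap]

/s/ before /d/ → [d] (total assimilation)
/s/ before /b/ → [b] (total assimilation)
/t/ before /tʃ/ → [tʃ] (total assimilation)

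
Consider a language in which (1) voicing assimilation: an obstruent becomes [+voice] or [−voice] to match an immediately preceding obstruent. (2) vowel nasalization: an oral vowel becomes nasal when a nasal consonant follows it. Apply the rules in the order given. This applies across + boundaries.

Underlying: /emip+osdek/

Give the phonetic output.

Rule 1: /d/ after /s/ (voiceless) → [t]
After rule 1: emip+ostek
Rule 2: /e/ before nasal /m/ → [ẽ]

[ẽmip+ostek]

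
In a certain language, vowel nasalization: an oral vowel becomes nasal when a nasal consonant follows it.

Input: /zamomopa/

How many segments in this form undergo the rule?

/a/ before nasal /m/ → [ã]
/o/ before nasal /m/ → [õ]
2 segments change.

2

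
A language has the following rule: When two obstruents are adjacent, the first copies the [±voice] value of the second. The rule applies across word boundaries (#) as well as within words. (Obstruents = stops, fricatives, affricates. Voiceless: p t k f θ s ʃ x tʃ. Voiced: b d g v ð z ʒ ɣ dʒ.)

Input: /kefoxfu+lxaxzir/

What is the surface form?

/x/ before /z/ (voiced) → [ɣ]

[kefoxfu+lxaɣzir]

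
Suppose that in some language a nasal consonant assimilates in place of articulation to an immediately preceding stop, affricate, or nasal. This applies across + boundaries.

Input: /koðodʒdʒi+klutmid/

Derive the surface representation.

/m/ after /t/ (alveolar) → [n]

[koðodʒdʒi+klutnid]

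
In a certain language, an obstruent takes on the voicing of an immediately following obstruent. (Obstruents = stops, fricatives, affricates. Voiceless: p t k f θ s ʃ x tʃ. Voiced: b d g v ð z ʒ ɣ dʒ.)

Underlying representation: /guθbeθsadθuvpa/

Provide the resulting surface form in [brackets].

/θ/ before /b/ (voiced) → [ð]
/d/ before /θ/ (voiceless) → [t]
/v/ before /p/ (voiceless) → [f]

[guðbeθsatθufpa]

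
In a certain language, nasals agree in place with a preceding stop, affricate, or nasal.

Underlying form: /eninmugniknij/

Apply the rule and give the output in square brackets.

/m/ after /n/ (alveolar) → [n]
/n/ after /g/ (velar) → [ŋ]
/n/ after /k/ (velar) → [ŋ]

[eninnugŋikŋij]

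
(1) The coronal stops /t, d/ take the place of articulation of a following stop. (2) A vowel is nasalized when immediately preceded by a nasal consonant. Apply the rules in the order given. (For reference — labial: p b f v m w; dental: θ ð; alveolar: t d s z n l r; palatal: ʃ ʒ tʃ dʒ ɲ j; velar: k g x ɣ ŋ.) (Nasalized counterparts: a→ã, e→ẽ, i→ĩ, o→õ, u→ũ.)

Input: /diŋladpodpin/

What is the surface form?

Rule 1: /d/ before /p/ (labial) → [b]
Rule 1: /d/ before /p/ (labial) → [b]
After rule 1: diŋlabpobpin
Rule 2: no segment meets the rule's conditions; no change.

[diŋlabpobpin]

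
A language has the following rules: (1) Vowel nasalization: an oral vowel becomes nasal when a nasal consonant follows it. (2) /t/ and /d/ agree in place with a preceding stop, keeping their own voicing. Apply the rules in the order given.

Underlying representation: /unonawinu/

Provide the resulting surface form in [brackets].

Rule 1: /u/ before nasal /n/ → [ũ]
Rule 1: /o/ before nasal /n/ → [õ]
Rule 1: /i/ before nasal /n/ → [ĩ]
After rule 1: ũnõnawĩnu
Rule 2: no segment meets the rule's conditions; no change.

[ũnõnawĩnu]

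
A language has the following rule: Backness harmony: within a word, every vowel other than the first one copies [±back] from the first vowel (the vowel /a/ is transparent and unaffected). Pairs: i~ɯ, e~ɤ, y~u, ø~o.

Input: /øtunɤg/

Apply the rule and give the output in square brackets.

[øtyneg]

/u/ harmonizes with /ø/ ([-back]) → [y]
/ɤ/ harmonizes with /ø/ ([-back]) → [e]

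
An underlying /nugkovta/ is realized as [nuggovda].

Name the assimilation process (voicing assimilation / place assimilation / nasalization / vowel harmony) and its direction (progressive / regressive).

/k/→[g] /t/→[d].
Each target copies a feature from the preceding segment, so the direction is progressive.

voicing assimilation, progressive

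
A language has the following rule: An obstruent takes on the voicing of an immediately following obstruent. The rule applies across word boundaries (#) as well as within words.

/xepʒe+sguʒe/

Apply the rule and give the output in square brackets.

/p/ before /ʒ/ (voiced) → [b]
/s/ before /g/ (voiced) → [z]

[xebʒe+zguʒe]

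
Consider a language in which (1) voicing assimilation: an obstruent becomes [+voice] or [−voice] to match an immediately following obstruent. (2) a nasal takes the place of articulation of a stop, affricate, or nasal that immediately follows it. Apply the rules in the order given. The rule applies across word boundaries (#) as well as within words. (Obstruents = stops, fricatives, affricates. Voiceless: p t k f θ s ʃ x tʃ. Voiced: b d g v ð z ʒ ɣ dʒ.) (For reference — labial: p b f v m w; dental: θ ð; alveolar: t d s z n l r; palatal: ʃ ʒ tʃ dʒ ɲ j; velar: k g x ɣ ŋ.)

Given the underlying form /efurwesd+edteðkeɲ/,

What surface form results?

Rule 1: /s/ before /d/ (voiced) → [z]
Rule 1: /d/ before /t/ (voiceless) → [t]
Rule 1: /ð/ before /k/ (voiceless) → [θ]
After rule 1: efurwezd+etteθkeɲ
Rule 2: no segment meets the rule's conditions; no change.

[efurwezd+etteθkeɲ]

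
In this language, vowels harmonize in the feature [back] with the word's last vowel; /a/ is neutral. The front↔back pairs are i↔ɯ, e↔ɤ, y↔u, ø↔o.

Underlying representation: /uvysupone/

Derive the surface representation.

/u/ harmonizes with /e/ ([-back]) → [y]
/u/ harmonizes with /e/ ([-back]) → [y]
/o/ harmonizes with /e/ ([-back]) → [ø]

[yvysypøne]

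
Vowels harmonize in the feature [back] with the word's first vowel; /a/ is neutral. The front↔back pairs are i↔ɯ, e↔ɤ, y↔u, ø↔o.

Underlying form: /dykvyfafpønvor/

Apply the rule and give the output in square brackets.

[dykvyfafpønvør]

/o/ harmonizes with /y/ ([-back]) → [ø]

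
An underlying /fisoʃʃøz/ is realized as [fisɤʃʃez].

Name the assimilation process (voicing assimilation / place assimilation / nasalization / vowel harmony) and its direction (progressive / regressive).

/o/→[ɤ] /ø/→[e].
Vowels agree with the first vowel, so the harmony is progressive.

vowel harmony, progressive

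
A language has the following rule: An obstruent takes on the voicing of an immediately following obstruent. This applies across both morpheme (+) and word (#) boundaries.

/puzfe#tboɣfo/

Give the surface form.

/z/ before /f/ (voiceless) → [s]
/t/ before /b/ (voiced) → [d]
/ɣ/ before /f/ (voiceless) → [x]

[pusfe#dboxfo]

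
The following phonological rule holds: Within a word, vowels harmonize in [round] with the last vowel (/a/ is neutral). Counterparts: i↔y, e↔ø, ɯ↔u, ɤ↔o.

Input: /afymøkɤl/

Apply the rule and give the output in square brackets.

/y/ harmonizes with /ɤ/ ([-round]) → [i]
/ø/ harmonizes with /ɤ/ ([-round]) → [e]

[afimekɤl]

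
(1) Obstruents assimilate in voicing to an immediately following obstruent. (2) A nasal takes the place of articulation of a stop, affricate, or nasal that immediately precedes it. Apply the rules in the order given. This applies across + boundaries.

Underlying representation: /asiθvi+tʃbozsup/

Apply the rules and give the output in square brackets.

[asiðvi+dʒbossup]

Rule 1: /θ/ before /v/ (voiced) → [ð]
Rule 1: /tʃ/ before /b/ (voiced) → [dʒ]
Rule 1: /z/ before /s/ (voiceless) → [s]
After rule 1: asiðvi+dʒbossup
Rule 2: no segment meets the rule's conditions; no change.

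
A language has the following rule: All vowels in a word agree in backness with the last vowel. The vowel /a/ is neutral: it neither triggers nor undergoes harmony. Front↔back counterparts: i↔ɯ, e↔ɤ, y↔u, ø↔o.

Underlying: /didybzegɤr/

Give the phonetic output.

[dɯdubzɤgɤr]

/i/ harmonizes with /ɤ/ ([+back]) → [ɯ]
/y/ harmonizes with /ɤ/ ([+back]) → [u]
/e/ harmonizes with /ɤ/ ([+back]) → [ɤ]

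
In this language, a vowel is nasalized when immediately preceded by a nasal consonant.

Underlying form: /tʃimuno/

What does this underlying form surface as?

/u/ after nasal /m/ → [ũ]
/o/ after nasal /n/ → [õ]

[tʃimũnõ]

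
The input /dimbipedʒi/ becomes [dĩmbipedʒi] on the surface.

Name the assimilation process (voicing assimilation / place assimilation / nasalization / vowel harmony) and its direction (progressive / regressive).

/i/→[ĩ].
Each target copies a feature from the following segment, so the direction is regressive.

nasalization, regressive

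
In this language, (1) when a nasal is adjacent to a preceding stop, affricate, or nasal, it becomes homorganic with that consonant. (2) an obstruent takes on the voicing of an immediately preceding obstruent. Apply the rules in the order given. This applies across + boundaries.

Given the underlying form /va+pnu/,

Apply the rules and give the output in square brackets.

Rule 1: /n/ after /p/ (labial) → [m]
After rule 1: va+pmu
Rule 2: no segment meets the rule's conditions; no change.

[va+pmu]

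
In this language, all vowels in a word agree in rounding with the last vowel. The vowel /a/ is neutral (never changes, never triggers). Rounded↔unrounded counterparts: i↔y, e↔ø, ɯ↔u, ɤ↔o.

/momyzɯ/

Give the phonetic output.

[mɤmizɯ]

/o/ harmonizes with /ɯ/ ([-round]) → [ɤ]
/y/ harmonizes with /ɯ/ ([-round]) → [i]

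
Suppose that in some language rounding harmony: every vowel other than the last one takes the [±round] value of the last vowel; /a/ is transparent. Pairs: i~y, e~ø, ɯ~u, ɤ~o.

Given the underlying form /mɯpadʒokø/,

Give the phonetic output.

[mupadʒokø]

/ɯ/ harmonizes with /ø/ ([+round]) → [u]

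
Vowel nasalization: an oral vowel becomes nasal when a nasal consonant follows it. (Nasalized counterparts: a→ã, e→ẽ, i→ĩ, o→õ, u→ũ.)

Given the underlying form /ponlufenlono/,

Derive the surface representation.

/o/ before nasal /n/ → [õ]
/e/ before nasal /n/ → [ẽ]
/o/ before nasal /n/ → [õ]

[põnlufẽnlõno]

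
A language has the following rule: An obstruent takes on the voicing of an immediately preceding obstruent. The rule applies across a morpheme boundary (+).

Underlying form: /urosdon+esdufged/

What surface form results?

/d/ after /s/ (voiceless) → [t]
/d/ after /s/ (voiceless) → [t]
/g/ after /f/ (voiceless) → [k]

[uroston+estufked]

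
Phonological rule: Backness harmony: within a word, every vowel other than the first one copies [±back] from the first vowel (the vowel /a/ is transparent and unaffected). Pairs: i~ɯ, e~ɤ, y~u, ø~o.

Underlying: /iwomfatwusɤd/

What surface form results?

/o/ harmonizes with /i/ ([-back]) → [ø]
/u/ harmonizes with /i/ ([-back]) → [y]
/ɤ/ harmonizes with /i/ ([-back]) → [e]

[iwømfatwysed]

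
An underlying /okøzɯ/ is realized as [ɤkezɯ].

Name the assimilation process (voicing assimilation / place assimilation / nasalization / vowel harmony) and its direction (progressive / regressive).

vowel harmony, regressive

/o/→[ɤ] /ø/→[e].
Vowels agree with the last vowel, so the harmony is regressive.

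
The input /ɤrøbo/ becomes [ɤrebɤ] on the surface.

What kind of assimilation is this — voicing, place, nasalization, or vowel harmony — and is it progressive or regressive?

vowel harmony, progressive

/ø/→[e] /o/→[ɤ].
Vowels agree with the first vowel, so the harmony is progressive.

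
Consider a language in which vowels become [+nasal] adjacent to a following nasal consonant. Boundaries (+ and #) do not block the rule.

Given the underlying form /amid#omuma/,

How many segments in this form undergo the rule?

3

/a/ before nasal /m/ → [ã]
/o/ before nasal /m/ → [õ]
/u/ before nasal /m/ → [ũ]
3 segments change.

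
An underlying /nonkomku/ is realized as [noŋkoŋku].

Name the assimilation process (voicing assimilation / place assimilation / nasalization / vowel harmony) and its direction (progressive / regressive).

place assimilation, regressive

/n/→[ŋ] /m/→[ŋ].
Each target copies a feature from the following segment, so the direction is regressive.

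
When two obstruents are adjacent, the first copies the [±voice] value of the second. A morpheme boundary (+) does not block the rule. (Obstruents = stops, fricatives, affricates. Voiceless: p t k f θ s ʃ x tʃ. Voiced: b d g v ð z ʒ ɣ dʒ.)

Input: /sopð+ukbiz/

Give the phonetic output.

[sobð+ugbiz]

/p/ before /ð/ (voiced) → [b]
/k/ before /b/ (voiced) → [g]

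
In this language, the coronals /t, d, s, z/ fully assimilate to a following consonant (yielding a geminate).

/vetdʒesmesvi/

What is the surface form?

/t/ before /dʒ/ → [dʒ] (total assimilation)
/s/ before /m/ → [m] (total assimilation)
/s/ before /v/ → [v] (total assimilation)

[vedʒdʒemmevvi]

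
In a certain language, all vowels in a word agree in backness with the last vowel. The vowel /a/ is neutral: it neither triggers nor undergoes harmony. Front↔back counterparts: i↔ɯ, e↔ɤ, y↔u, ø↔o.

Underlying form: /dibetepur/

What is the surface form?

/i/ harmonizes with /u/ ([+back]) → [ɯ]
/e/ harmonizes with /u/ ([+back]) → [ɤ]
/e/ harmonizes with /u/ ([+back]) → [ɤ]

[dɯbɤtɤpur]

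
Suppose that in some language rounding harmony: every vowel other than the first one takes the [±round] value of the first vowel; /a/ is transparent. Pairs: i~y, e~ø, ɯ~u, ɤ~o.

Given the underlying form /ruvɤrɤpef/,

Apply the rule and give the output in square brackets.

[ruvoropøf]

/ɤ/ harmonizes with /u/ ([+round]) → [o]
/ɤ/ harmonizes with /u/ ([+round]) → [o]
/e/ harmonizes with /u/ ([+round]) → [ø]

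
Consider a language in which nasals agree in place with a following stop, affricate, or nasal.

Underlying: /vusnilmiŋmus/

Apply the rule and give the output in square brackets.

/ŋ/ before /m/ (labial) → [m]

[vusnilmimmus]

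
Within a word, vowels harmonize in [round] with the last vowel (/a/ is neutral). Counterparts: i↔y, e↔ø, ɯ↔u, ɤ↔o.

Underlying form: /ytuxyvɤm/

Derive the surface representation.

/y/ harmonizes with /ɤ/ ([-round]) → [i]
/u/ harmonizes with /ɤ/ ([-round]) → [ɯ]
/y/ harmonizes with /ɤ/ ([-round]) → [i]

[itɯxivɤm]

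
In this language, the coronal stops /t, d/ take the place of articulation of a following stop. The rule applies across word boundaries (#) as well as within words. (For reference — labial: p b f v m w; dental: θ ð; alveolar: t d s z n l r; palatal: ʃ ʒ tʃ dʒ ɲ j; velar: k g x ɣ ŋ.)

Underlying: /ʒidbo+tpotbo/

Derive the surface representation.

[ʒibbo+ppopbo]

/d/ before /b/ (labial) → [b]
/t/ before /p/ (labial) → [p]
/t/ before /b/ (labial) → [p]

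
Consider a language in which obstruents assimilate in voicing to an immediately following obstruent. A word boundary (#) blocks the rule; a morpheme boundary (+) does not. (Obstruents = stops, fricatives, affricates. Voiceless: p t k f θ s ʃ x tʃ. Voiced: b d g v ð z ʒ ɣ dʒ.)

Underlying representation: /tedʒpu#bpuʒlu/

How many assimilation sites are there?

2

/dʒ/ before /p/ (voiceless) → [tʃ]
/b/ before /p/ (voiceless) → [p]
2 segments change.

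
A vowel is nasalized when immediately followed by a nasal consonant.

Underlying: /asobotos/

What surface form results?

[asobotos]

no segment meets the rule's conditions; no change.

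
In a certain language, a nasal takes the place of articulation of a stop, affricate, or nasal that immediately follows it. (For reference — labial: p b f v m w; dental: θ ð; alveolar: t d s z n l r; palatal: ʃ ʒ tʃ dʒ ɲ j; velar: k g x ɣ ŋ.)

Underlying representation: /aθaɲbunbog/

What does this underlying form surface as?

[aθambumbog]

/ɲ/ before /b/ (labial) → [m]
/n/ before /b/ (labial) → [m]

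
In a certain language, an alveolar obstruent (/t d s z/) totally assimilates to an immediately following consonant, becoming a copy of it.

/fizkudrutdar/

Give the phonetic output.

[fikkurruddar]

/z/ before /k/ → [k] (total assimilation)
/d/ before /r/ → [r] (total assimilation)
/t/ before /d/ → [d] (total assimilation)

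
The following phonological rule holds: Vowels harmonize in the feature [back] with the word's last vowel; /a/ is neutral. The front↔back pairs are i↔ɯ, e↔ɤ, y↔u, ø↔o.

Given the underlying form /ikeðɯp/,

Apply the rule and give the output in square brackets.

/i/ harmonizes with /ɯ/ ([+back]) → [ɯ]
/e/ harmonizes with /ɯ/ ([+back]) → [ɤ]

[ɯkɤðɯp]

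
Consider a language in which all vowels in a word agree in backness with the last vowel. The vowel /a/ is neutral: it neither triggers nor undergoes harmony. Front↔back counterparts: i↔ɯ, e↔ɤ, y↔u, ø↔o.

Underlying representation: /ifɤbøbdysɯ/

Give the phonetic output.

[ɯfɤbobdusɯ]

/i/ harmonizes with /ɯ/ ([+back]) → [ɯ]
/ø/ harmonizes with /ɯ/ ([+back]) → [o]
/y/ harmonizes with /ɯ/ ([+back]) → [u]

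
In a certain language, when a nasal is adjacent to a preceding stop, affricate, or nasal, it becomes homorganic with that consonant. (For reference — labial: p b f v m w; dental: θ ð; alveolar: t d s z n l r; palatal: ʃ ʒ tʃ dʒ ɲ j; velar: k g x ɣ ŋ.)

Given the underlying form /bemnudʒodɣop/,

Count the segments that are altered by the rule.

1

/n/ after /m/ (labial) → [m]
1 segment changes.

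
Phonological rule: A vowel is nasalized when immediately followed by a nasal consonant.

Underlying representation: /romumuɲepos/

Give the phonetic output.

/o/ before nasal /m/ → [õ]
/u/ before nasal /m/ → [ũ]
/u/ before nasal /ɲ/ → [ũ]

[rõmũmũɲepos]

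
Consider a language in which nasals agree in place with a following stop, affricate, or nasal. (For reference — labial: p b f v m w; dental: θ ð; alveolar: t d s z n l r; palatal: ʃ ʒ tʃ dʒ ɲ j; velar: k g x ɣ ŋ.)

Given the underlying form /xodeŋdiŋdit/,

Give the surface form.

[xodendindit]

/ŋ/ before /d/ (alveolar) → [n]
/ŋ/ before /d/ (alveolar) → [n]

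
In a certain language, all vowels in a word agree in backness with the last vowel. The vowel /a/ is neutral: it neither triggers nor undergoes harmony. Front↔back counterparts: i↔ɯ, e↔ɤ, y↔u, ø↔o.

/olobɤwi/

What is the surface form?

[øløbewi]

/o/ harmonizes with /i/ ([-back]) → [ø]
/o/ harmonizes with /i/ ([-back]) → [ø]
/ɤ/ harmonizes with /i/ ([-back]) → [e]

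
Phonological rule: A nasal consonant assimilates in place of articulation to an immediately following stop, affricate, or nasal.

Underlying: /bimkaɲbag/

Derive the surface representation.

[biŋkambag]

/m/ before /k/ (velar) → [ŋ]
/ɲ/ before /b/ (labial) → [m]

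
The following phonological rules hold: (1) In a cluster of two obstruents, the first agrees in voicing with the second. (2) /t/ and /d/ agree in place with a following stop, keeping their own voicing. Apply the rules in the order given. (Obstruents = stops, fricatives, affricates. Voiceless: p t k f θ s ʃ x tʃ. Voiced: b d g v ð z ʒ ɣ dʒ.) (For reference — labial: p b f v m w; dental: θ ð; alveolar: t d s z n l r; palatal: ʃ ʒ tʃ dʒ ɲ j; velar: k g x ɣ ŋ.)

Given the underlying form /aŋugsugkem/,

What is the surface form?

[aŋuksukkem]

Rule 1: /g/ before /s/ (voiceless) → [k]
Rule 1: /g/ before /k/ (voiceless) → [k]
After rule 1: aŋuksukkem
Rule 2: no segment meets the rule's conditions; no change.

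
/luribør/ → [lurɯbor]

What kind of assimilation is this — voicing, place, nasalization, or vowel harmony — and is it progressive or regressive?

/i/→[ɯ] /ø/→[o].
Vowels agree with the first vowel, so the harmony is progressive.

vowel harmony, progressive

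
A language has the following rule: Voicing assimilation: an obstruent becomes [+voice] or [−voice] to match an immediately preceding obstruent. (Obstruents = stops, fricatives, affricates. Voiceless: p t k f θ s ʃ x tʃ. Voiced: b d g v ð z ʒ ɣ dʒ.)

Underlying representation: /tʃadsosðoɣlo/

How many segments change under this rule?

2

/s/ after /d/ (voiced) → [z]
/ð/ after /s/ (voiceless) → [θ]
2 segments change.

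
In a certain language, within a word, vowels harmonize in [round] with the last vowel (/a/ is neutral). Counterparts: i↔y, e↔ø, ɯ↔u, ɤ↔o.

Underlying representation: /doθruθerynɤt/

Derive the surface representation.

[dɤθrɯθerinɤt]

/o/ harmonizes with /ɤ/ ([-round]) → [ɤ]
/u/ harmonizes with /ɤ/ ([-round]) → [ɯ]
/y/ harmonizes with /ɤ/ ([-round]) → [i]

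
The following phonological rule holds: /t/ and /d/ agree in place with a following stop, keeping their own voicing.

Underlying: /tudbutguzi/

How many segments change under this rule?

/d/ before /b/ (labial) → [b]
/t/ before /g/ (velar) → [k]
2 segments change.

2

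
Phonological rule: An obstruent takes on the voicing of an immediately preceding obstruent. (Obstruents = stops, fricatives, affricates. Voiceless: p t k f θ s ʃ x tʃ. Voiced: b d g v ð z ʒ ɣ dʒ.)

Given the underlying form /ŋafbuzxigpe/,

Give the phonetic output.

/b/ after /f/ (voiceless) → [p]
/x/ after /z/ (voiced) → [ɣ]
/p/ after /g/ (voiced) → [b]

[ŋafpuzɣigbe]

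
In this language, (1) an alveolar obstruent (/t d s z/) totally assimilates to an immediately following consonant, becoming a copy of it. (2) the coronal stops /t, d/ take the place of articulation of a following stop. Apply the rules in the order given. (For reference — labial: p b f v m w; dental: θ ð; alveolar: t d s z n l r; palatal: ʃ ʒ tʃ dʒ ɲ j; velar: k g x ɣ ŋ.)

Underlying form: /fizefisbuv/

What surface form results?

Rule 1: /s/ before /b/ → [b] (total assimilation)
After rule 1: fizefibbuv
Rule 2: no segment meets the rule's conditions; no change.

[fizefibbuv]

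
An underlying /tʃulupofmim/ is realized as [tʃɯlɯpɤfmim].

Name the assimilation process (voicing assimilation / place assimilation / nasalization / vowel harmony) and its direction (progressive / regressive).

/u/→[ɯ] /u/→[ɯ] /o/→[ɤ].
Vowels agree with the last vowel, so the harmony is regressive.

vowel harmony, regressive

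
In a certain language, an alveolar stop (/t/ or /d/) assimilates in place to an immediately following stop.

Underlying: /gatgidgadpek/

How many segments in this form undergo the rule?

/t/ before /g/ (velar) → [k]
/d/ before /g/ (velar) → [g]
/d/ before /p/ (labial) → [b]
3 segments change.

3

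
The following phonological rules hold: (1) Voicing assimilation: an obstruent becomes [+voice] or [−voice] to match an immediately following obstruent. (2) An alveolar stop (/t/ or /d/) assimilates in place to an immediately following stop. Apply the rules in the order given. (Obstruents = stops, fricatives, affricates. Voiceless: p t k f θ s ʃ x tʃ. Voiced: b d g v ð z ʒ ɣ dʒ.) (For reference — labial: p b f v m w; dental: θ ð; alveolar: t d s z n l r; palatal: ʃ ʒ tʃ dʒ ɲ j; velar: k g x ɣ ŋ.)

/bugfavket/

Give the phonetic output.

Rule 1: /g/ before /f/ (voiceless) → [k]
Rule 1: /v/ before /k/ (voiceless) → [f]
After rule 1: bukfafket
Rule 2: no segment meets the rule's conditions; no change.

[bukfafket]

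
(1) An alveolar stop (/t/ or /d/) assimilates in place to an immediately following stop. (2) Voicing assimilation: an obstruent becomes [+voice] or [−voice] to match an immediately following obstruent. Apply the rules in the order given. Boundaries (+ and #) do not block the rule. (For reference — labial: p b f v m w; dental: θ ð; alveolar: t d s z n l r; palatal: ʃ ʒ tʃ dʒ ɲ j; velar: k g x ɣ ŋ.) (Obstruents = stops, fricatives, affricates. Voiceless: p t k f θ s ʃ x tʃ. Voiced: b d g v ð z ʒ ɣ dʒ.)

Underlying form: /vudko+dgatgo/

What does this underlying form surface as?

Rule 1: /d/ before /k/ (velar) → [g]
Rule 1: /d/ before /g/ (velar) → [g]
Rule 1: /t/ before /g/ (velar) → [k]
After rule 1: vugko+ggakgo
Rule 2: /g/ before /k/ (voiceless) → [k]
Rule 2: /k/ before /g/ (voiced) → [g]

[vukko+ggaggo]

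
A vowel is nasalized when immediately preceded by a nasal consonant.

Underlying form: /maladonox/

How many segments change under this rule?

/a/ after nasal /m/ → [ã]
/o/ after nasal /n/ → [õ]
2 segments change.

2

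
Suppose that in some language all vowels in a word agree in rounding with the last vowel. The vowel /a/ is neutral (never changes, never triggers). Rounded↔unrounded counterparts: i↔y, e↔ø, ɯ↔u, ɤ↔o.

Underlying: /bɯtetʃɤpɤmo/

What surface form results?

[butøtʃopomo]

/ɯ/ harmonizes with /o/ ([+round]) → [u]
/e/ harmonizes with /o/ ([+round]) → [ø]
/ɤ/ harmonizes with /o/ ([+round]) → [o]
/ɤ/ harmonizes with /o/ ([+round]) → [o]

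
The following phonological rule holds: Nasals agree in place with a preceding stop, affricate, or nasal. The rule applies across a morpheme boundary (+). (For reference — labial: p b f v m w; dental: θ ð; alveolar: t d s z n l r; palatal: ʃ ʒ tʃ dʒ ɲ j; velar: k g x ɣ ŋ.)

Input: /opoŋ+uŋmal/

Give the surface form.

[opoŋ+uŋŋal]

/m/ after /ŋ/ (velar) → [ŋ]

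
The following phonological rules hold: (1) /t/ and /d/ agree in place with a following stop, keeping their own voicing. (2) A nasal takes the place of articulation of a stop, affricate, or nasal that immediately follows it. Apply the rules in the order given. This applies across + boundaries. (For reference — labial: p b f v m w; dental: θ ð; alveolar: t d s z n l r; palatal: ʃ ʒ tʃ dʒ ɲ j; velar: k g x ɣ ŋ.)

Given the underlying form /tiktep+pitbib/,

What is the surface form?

[tiktep+pipbib]

Rule 1: /t/ before /b/ (labial) → [p]
After rule 1: tiktep+pipbib
Rule 2: no segment meets the rule's conditions; no change.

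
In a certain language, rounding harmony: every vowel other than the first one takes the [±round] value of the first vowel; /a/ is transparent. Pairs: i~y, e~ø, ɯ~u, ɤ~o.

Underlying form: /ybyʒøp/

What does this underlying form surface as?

[ybyʒøp]

no segment meets the rule's conditions; no change.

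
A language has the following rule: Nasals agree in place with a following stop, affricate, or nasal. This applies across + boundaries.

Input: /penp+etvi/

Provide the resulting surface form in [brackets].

[pemp+etvi]

/n/ before /p/ (labial) → [m]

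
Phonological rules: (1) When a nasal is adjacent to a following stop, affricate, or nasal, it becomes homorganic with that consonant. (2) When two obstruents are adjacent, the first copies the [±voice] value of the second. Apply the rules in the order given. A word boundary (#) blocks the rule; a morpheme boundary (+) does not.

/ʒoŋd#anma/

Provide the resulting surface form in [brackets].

[ʒond#amma]

Rule 1: /ŋ/ before /d/ (alveolar) → [n]
Rule 1: /n/ before /m/ (labial) → [m]
After rule 1: ʒond#amma
Rule 2: no segment meets the rule's conditions; no change.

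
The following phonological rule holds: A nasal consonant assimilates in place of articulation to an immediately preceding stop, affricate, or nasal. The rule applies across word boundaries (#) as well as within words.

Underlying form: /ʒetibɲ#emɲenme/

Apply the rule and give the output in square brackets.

/ɲ/ after /b/ (labial) → [m]
/ɲ/ after /m/ (labial) → [m]
/m/ after /n/ (alveolar) → [n]

[ʒetibm#emmenne]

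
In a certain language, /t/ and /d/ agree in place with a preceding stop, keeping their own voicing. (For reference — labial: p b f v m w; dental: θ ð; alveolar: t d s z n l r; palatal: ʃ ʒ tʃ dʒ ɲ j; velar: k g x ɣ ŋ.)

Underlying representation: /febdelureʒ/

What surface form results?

/d/ after /b/ (labial) → [b]

[febbelureʒ]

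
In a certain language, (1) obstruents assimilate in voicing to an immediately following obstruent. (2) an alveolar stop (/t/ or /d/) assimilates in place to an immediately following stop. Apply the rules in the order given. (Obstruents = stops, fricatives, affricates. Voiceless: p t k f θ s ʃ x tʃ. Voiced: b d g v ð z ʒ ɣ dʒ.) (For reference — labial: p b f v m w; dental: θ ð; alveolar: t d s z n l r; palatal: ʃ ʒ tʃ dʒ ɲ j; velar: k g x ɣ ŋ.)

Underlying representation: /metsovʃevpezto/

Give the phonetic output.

[metsofʃefpesto]

Rule 1: /v/ before /ʃ/ (voiceless) → [f]
Rule 1: /v/ before /p/ (voiceless) → [f]
Rule 1: /z/ before /t/ (voiceless) → [s]
After rule 1: metsofʃefpesto
Rule 2: no segment meets the rule's conditions; no change.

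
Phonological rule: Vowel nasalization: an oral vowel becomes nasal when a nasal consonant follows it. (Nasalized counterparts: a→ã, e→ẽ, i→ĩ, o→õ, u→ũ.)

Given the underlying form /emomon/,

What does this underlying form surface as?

/e/ before nasal /m/ → [ẽ]
/o/ before nasal /m/ → [õ]
/o/ before nasal /n/ → [õ]

[ẽmõmõn]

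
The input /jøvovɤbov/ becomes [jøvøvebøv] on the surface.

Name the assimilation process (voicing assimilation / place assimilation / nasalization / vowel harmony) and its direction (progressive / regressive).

/o/→[ø] /ɤ/→[e] /o/→[ø].
Vowels agree with the first vowel, so the harmony is progressive.

vowel harmony, progressive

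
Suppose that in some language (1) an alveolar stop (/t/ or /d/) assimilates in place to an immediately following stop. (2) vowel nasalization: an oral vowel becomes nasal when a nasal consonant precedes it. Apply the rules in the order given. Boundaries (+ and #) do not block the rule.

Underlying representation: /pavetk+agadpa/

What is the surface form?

Rule 1: /t/ before /k/ (velar) → [k]
Rule 1: /d/ before /p/ (labial) → [b]
After rule 1: pavekk+agabpa
Rule 2: no segment meets the rule's conditions; no change.

[pavekk+agabpa]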